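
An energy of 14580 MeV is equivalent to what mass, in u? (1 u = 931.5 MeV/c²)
m = E/c² = 15.65 u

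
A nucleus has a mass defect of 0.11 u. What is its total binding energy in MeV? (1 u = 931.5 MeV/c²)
B.E. = Δm × 931.5 = 102.5 MeV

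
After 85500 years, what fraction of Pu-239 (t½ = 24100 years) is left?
N/N₀ = (1/2)^(t/t½) = 0.08551 = 8.55%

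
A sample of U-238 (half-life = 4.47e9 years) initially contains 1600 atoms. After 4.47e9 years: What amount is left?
N = N₀(1/2)^(t/t½) = 800 atoms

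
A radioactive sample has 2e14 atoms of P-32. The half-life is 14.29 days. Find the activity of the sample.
A = λN = 9.701e12 decays/day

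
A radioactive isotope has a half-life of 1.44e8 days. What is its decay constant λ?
λ = ln(2)/t½ = 4.814e-9 day⁻¹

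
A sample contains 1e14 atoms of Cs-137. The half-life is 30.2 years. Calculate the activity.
A = λN = 2.295e12 decays/year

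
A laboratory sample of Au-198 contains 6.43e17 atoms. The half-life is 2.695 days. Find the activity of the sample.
A = λN = 1.654e17 decays/day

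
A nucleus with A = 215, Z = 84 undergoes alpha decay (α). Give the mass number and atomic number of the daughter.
Daughter: A = 211, Z = 82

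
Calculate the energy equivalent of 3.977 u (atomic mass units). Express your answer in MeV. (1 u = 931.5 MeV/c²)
E = mc² = 3705 MeV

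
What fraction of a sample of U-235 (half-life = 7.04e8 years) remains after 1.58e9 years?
N/N₀ = (1/2)^(t/t½) = 0.2111 = 21.1%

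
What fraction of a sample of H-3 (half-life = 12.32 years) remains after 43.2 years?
N/N₀ = (1/2)^(t/t½) = 0.08799 = 8.8%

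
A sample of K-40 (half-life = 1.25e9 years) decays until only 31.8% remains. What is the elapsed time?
t = t½ × log₂(N₀/N) = 2.066e9 years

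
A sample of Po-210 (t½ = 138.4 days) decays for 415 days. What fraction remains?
N/N₀ = (1/2)^(t/t½) = 0.1251 = 12.5%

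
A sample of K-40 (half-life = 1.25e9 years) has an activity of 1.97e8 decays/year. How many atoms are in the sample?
N = A/λ = 3.553e17 atoms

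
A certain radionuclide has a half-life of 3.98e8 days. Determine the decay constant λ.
λ = ln(2)/t½ = 1.742e-9 day⁻¹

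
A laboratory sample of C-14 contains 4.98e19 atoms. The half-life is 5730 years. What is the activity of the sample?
A = λN = 6.024e15 decays/year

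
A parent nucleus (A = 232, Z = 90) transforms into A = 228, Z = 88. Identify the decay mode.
ΔA = -4, ΔZ = -2 ⇒ alpha decay (α)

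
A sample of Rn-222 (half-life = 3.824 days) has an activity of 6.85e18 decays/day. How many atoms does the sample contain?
N = A/λ = 3.779e19 atoms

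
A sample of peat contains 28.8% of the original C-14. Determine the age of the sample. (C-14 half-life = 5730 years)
Age = t½ × log₂(1/ratio) = 10290 years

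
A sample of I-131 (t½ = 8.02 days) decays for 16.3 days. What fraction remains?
N/N₀ = (1/2)^(t/t½) = 0.2444 = 24.4%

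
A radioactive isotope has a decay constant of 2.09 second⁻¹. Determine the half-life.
t½ = ln(2)/λ = 0.3316 seconds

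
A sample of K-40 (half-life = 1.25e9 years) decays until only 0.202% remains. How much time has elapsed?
t = t½ × log₂(N₀/N) = 1.119e10 years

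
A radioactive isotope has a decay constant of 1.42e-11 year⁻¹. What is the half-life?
t½ = ln(2)/λ = 4.881e10 years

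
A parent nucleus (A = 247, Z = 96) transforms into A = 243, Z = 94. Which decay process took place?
ΔA = -4, ΔZ = -2 ⇒ alpha decay (α)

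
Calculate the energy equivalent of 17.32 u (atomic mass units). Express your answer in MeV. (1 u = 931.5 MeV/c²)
E = mc² = 16130 MeV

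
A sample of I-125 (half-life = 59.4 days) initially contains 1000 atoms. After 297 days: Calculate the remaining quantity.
N = N₀(1/2)^(t/t½) = 31.25 atoms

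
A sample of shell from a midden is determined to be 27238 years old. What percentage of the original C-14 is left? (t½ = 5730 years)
N/N₀ = (1/2)^(t/t½) = 0.03707 = 3.71%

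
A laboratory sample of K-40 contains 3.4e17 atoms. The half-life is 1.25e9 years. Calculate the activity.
A = λN = 1.885e8 decays/year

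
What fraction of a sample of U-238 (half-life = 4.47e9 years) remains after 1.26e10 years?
N/N₀ = (1/2)^(t/t½) = 0.1417 = 14.2%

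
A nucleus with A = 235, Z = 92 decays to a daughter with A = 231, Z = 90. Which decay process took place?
ΔA = -4, ΔZ = -2 ⇒ alpha decay (α)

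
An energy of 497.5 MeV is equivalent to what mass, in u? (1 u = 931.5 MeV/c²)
m = E/c² = 0.5341 u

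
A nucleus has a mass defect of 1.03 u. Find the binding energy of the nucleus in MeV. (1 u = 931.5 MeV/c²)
B.E. = Δm × 931.5 = 959.4 MeV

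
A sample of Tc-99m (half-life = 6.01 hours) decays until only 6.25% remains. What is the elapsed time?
t = t½ × log₂(N₀/N) = 24.04 hours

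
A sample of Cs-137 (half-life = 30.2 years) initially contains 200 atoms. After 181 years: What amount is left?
N = N₀(1/2)^(t/t½) = 3.139 atoms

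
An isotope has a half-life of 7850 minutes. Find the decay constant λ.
λ = ln(2)/t½ = 8.83e-5 minute⁻¹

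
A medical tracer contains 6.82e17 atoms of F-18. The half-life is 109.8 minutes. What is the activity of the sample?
A = λN = 4.305e15 decays/minute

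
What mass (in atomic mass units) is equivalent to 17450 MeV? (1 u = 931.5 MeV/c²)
m = E/c² = 18.73 u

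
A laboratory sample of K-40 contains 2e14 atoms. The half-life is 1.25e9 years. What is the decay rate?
A = λN = 1.109e5 decays/year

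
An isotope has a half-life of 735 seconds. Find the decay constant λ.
λ = ln(2)/t½ = 9.431e-4 second⁻¹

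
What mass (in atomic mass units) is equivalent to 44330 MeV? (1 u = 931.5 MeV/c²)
m = E/c² = 47.59 u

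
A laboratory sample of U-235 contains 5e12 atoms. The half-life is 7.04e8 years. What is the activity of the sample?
A = λN = 4923 decays/year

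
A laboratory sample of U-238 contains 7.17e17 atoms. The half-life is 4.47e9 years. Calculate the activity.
A = λN = 1.112e8 decays/year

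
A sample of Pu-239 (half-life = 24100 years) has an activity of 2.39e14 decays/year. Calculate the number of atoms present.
N = A/λ = 8.31e18 atoms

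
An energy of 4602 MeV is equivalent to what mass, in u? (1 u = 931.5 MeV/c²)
m = E/c² = 4.94 u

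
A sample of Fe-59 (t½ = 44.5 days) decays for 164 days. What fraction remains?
N/N₀ = (1/2)^(t/t½) = 0.07773 = 7.77%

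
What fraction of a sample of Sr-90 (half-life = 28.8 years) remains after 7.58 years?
N/N₀ = (1/2)^(t/t½) = 0.8332 = 83.3%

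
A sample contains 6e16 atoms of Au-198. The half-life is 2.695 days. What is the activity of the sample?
A = λN = 1.543e16 decays/day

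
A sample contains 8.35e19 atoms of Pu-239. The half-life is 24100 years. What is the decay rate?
A = λN = 2.402e15 decays/year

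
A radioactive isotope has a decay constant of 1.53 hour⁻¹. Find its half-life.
t½ = ln(2)/λ = 0.453 hours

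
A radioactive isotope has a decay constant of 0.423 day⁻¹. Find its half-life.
t½ = ln(2)/λ = 1.639 days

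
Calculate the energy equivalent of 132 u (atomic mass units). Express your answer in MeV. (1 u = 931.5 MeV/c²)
E = mc² = 1.23e5 MeV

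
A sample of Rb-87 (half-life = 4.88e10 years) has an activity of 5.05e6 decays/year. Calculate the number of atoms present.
N = A/λ = 3.555e17 atoms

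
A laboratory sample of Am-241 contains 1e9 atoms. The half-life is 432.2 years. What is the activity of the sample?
A = λN = 1.604e6 decays/year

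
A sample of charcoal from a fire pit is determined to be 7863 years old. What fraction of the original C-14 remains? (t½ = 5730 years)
N/N₀ = (1/2)^(t/t½) = 0.3863 = 38.6%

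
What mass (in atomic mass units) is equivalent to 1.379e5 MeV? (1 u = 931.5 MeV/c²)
m = E/c² = 148 u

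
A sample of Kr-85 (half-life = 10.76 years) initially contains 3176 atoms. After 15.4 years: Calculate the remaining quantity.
N = N₀(1/2)^(t/t½) = 1178 atoms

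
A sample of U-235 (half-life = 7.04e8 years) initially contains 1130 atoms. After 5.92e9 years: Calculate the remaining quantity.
N = N₀(1/2)^(t/t½) = 3.324 atoms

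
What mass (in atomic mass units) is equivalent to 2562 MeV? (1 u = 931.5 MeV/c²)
m = E/c² = 2.75 u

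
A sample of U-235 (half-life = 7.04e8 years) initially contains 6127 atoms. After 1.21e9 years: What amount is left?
N = N₀(1/2)^(t/t½) = 1861 atoms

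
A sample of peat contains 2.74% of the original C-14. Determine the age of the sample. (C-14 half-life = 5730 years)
Age = t½ × log₂(1/ratio) = 29740 years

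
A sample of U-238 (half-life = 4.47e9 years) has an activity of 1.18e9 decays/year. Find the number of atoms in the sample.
N = A/λ = 7.61e18 atoms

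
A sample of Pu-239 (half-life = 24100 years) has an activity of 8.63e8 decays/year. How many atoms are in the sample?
N = A/λ = 3.001e13 atoms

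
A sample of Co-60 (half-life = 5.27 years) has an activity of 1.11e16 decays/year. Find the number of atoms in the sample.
N = A/λ = 8.439e16 atoms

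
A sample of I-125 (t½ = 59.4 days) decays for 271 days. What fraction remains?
N/N₀ = (1/2)^(t/t½) = 0.04233 = 4.23%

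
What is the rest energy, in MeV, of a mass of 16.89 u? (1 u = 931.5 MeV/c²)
E = mc² = 15730 MeV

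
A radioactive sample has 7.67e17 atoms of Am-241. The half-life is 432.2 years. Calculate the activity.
A = λN = 1.23e15 decays/year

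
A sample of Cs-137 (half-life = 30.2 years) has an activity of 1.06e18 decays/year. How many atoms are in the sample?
N = A/λ = 4.618e19 atoms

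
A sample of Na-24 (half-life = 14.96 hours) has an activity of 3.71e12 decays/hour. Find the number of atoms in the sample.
N = A/λ = 8.007e13 atoms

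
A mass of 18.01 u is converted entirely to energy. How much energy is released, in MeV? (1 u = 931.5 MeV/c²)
E = mc² = 16780 MeV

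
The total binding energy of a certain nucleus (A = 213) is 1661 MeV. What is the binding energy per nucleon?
B.E./A = 1661/213 = 7.798 MeV/nucleon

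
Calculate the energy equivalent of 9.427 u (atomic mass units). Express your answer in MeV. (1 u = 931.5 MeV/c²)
E = mc² = 8781 MeV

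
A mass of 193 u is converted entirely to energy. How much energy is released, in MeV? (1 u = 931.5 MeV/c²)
E = mc² = 1.798e5 MeV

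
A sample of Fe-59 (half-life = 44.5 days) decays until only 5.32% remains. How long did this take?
t = t½ × log₂(N₀/N) = 188.3 days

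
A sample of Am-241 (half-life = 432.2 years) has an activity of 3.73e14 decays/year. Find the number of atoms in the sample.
N = A/λ = 2.326e17 atoms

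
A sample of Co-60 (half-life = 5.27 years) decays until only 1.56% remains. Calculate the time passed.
t = t½ × log₂(N₀/N) = 31.63 years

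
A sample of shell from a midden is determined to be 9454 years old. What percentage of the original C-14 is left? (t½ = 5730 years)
N/N₀ = (1/2)^(t/t½) = 0.3187 = 31.9%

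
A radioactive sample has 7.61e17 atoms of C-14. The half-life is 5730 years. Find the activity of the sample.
A = λN = 9.206e13 decays/year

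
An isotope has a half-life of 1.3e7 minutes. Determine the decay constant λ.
λ = ln(2)/t½ = 5.332e-8 minute⁻¹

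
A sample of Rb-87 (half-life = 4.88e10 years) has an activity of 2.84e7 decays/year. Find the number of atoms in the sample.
N = A/λ = 1.999e18 atoms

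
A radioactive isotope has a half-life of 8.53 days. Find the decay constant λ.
λ = ln(2)/t½ = 0.08126 day⁻¹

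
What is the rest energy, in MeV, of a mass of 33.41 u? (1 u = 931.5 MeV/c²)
E = mc² = 31120 MeV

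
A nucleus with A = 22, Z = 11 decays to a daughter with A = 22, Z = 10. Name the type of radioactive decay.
ΔA = 0, ΔZ = -1 ⇒ beta-plus decay (β⁺) or electron capture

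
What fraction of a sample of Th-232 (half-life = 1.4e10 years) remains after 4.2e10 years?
N/N₀ = (1/2)^(t/t½) = 0.125 = 12.5%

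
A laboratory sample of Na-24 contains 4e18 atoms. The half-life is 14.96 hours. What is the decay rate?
A = λN = 1.853e17 decays/hour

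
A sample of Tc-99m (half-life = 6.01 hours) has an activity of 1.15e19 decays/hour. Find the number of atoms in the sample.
N = A/λ = 9.971e19 atoms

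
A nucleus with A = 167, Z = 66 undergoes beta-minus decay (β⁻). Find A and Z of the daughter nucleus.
Daughter: A = 167, Z = 67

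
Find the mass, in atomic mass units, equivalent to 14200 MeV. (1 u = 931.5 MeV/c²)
m = E/c² = 15.24 u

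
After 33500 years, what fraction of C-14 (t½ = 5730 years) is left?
N/N₀ = (1/2)^(t/t½) = 0.01738 = 1.74%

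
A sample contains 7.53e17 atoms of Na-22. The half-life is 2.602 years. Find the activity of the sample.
A = λN = 2.006e17 decays/year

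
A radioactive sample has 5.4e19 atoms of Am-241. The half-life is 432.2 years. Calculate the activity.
A = λN = 8.66e16 decays/year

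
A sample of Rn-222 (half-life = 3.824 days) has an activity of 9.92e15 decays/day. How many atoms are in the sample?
N = A/λ = 5.473e16 atoms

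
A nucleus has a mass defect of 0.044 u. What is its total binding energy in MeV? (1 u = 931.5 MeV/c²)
B.E. = Δm × 931.5 = 40.99 MeV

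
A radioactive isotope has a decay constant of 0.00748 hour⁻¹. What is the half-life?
t½ = ln(2)/λ = 92.67 hours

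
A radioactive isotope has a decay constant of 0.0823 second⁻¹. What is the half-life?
t½ = ln(2)/λ = 8.422 seconds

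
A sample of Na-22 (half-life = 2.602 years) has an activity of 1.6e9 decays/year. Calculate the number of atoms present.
N = A/λ = 6.006e9 atoms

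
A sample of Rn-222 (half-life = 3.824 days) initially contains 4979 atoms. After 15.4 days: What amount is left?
N = N₀(1/2)^(t/t½) = 305.4 atoms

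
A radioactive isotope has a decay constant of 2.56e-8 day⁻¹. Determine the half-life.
t½ = ln(2)/λ = 2.708e7 days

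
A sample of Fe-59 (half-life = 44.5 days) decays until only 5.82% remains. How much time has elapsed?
t = t½ × log₂(N₀/N) = 182.6 days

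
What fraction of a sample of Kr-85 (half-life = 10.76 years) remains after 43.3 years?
N/N₀ = (1/2)^(t/t½) = 0.06146 = 6.15%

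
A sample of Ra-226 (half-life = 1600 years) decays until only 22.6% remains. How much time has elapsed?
t = t½ × log₂(N₀/N) = 3433 years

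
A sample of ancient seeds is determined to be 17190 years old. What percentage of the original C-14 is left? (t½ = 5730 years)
N/N₀ = (1/2)^(t/t½) = 0.125 = 12.5%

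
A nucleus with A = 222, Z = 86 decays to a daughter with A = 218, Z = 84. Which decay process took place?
ΔA = -4, ΔZ = -2 ⇒ alpha decay (α)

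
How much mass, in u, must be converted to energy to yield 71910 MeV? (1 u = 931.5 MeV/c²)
m = E/c² = 77.2 u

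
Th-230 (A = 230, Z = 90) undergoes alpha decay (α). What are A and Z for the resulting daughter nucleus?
Daughter: A = 226, Z = 88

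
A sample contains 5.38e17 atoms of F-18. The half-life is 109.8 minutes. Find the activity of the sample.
A = λN = 3.396e15 decays/minute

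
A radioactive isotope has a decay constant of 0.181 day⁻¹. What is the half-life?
t½ = ln(2)/λ = 3.83 days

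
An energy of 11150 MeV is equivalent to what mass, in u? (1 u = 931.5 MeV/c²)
m = E/c² = 11.97 u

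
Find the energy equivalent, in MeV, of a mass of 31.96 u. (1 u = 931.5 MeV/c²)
E = mc² = 29770 MeV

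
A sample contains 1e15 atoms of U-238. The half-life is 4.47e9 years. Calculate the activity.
A = λN = 1.551e5 decays/year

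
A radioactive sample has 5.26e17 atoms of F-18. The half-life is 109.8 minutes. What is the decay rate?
A = λN = 3.321e15 decays/minute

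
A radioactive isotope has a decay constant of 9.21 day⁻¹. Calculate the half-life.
t½ = ln(2)/λ = 0.07526 days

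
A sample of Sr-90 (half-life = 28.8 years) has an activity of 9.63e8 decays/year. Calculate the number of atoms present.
N = A/λ = 4.001e10 atoms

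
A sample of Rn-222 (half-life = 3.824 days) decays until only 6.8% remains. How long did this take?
t = t½ × log₂(N₀/N) = 14.83 days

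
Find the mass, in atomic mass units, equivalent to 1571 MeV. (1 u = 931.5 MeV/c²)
m = E/c² = 1.687 u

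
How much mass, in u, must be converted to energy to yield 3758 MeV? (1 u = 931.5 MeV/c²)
m = E/c² = 4.034 u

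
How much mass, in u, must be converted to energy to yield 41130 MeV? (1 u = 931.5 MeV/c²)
m = E/c² = 44.15 u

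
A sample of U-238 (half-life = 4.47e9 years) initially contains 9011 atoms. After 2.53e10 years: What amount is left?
N = N₀(1/2)^(t/t½) = 178.2 atoms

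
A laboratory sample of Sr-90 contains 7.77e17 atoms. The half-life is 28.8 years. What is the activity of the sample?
A = λN = 1.87e16 decays/year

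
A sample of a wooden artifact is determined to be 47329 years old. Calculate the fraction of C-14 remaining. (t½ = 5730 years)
N/N₀ = (1/2)^(t/t½) = 0.003262 = 0.326%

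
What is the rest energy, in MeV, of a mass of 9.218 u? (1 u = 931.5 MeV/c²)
E = mc² = 8587 MeV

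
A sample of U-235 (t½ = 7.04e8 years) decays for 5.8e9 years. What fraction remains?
N/N₀ = (1/2)^(t/t½) = 0.003311 = 0.331%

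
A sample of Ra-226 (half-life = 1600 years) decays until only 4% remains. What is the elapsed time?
t = t½ × log₂(N₀/N) = 7430 years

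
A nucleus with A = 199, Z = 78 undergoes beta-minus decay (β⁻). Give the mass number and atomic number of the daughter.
Daughter: A = 199, Z = 79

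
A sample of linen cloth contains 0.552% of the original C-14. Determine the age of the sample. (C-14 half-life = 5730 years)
Age = t½ × log₂(1/ratio) = 42980 years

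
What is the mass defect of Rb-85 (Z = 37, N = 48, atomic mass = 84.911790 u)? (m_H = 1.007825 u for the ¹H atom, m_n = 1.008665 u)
Δm = Z·m_H + N·m_n − M = 0.7937 u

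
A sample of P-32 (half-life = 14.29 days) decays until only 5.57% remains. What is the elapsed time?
t = t½ × log₂(N₀/N) = 59.53 days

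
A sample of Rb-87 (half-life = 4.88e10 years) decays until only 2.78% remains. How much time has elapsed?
t = t½ × log₂(N₀/N) = 2.522e11 years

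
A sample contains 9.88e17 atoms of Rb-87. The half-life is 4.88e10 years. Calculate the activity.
A = λN = 1.403e7 decays/year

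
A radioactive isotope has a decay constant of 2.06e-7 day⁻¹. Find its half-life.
t½ = ln(2)/λ = 3.365e6 days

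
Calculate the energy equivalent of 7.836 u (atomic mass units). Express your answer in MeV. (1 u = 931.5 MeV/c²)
E = mc² = 7299 MeV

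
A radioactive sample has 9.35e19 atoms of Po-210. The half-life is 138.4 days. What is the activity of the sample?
A = λN = 4.683e17 decays/day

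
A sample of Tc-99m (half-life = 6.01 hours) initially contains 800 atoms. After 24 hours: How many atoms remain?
N = N₀(1/2)^(t/t½) = 50.23 atoms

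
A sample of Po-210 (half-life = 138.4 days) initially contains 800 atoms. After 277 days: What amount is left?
N = N₀(1/2)^(t/t½) = 199.8 atoms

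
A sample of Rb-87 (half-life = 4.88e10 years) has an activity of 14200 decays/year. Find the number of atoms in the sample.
N = A/λ = 9.997e14 atoms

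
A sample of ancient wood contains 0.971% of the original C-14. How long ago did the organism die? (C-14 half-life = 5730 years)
Age = t½ × log₂(1/ratio) = 38310 years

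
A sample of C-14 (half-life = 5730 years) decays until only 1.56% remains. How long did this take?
t = t½ × log₂(N₀/N) = 34390 years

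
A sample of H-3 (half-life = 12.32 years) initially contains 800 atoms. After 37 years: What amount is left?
N = N₀(1/2)^(t/t½) = 99.78 atoms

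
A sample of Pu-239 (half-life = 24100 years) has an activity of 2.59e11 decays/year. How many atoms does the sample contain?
N = A/λ = 9.005e15 atoms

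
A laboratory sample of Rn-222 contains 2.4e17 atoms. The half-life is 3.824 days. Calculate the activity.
A = λN = 4.35e16 decays/day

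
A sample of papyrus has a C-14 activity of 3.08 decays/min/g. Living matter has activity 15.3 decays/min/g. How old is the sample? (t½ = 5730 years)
Age = t½ × log₂(A₀/A) = 13250 years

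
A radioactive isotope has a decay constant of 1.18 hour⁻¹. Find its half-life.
t½ = ln(2)/λ = 0.5874 hours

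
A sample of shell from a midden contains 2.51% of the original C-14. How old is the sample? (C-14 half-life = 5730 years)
Age = t½ × log₂(1/ratio) = 30460 years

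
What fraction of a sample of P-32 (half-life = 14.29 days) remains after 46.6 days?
N/N₀ = (1/2)^(t/t½) = 0.1043 = 10.4%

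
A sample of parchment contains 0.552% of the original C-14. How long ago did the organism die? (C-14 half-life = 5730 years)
Age = t½ × log₂(1/ratio) = 42980 years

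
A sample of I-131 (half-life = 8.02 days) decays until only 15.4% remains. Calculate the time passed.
t = t½ × log₂(N₀/N) = 21.65 days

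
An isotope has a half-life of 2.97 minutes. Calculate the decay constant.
λ = ln(2)/t½ = 0.2334 minute⁻¹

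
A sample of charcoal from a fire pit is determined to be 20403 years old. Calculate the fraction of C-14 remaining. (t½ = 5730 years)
N/N₀ = (1/2)^(t/t½) = 0.08474 = 8.47%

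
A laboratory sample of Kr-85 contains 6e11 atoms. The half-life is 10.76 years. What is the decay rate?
A = λN = 3.865e10 decays/year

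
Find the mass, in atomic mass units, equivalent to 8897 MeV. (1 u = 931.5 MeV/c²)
m = E/c² = 9.551 u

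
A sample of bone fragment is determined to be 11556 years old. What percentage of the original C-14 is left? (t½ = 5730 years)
N/N₀ = (1/2)^(t/t½) = 0.2471 = 24.7%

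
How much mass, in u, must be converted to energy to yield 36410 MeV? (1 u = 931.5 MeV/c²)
m = E/c² = 39.09 u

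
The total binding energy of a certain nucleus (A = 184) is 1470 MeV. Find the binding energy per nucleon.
B.E./A = 1470/184 = 7.989 MeV/nucleon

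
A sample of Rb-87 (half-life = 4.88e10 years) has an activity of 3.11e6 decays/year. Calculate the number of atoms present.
N = A/λ = 2.19e17 atoms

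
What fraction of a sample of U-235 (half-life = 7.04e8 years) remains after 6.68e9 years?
N/N₀ = (1/2)^(t/t½) = 0.001392 = 0.139%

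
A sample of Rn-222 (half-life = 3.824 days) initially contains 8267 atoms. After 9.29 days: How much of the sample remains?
N = N₀(1/2)^(t/t½) = 1535 atoms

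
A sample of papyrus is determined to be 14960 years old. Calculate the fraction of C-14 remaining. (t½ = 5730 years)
N/N₀ = (1/2)^(t/t½) = 0.1637 = 16.4%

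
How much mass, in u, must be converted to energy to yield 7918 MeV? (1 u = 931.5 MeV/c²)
m = E/c² = 8.5 u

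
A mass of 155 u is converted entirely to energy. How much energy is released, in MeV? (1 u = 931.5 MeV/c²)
E = mc² = 1.444e5 MeV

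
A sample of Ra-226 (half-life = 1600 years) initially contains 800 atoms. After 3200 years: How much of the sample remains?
N = N₀(1/2)^(t/t½) = 200 atoms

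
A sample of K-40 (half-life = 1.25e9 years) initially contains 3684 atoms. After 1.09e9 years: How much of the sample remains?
N = N₀(1/2)^(t/t½) = 2013 atoms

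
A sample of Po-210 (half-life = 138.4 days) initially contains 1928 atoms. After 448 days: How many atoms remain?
N = N₀(1/2)^(t/t½) = 204.5 atoms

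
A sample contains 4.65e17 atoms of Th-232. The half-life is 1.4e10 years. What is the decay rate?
A = λN = 2.302e7 decays/year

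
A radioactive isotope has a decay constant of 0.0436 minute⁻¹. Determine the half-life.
t½ = ln(2)/λ = 15.9 minutes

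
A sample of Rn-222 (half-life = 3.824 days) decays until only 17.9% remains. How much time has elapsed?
t = t½ × log₂(N₀/N) = 9.491 days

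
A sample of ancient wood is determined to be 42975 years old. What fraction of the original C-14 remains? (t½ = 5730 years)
N/N₀ = (1/2)^(t/t½) = 0.005524 = 0.552%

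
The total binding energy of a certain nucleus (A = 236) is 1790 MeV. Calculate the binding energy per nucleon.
B.E./A = 1790/236 = 7.585 MeV/nucleon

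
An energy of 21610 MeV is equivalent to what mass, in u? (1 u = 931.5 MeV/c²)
m = E/c² = 23.2 u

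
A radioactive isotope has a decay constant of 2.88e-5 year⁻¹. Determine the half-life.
t½ = ln(2)/λ = 24070 years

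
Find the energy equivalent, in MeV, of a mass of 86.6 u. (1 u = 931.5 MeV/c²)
E = mc² = 80670 MeV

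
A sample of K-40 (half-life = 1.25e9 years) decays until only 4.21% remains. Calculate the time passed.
t = t½ × log₂(N₀/N) = 5.713e9 years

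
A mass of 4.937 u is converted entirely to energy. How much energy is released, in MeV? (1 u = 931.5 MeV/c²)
E = mc² = 4599 MeV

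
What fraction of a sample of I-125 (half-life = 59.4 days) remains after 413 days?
N/N₀ = (1/2)^(t/t½) = 0.008072 = 0.807%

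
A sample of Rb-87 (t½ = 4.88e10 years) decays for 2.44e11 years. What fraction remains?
N/N₀ = (1/2)^(t/t½) = 0.03125 = 3.12%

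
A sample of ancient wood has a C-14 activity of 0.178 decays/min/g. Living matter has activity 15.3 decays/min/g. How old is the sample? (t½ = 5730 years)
Age = t½ × log₂(A₀/A) = 36820 years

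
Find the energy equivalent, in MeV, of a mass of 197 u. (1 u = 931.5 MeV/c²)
E = mc² = 1.835e5 MeV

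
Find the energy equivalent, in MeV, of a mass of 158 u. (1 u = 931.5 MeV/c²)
E = mc² = 1.472e5 MeV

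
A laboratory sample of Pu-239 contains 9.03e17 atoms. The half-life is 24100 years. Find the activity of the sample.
A = λN = 2.597e13 decays/year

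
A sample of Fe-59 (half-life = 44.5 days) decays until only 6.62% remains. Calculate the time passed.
t = t½ × log₂(N₀/N) = 174.3 days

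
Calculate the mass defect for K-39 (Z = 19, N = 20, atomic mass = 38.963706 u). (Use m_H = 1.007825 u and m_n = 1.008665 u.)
Δm = Z·m_H + N·m_n − M = 0.3583 u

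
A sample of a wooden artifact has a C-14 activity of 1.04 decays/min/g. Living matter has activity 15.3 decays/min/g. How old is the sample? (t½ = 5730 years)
Age = t½ × log₂(A₀/A) = 22230 years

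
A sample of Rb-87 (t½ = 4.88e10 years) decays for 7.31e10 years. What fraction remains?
N/N₀ = (1/2)^(t/t½) = 0.3541 = 35.4%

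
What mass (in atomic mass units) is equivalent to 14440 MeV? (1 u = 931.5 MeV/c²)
m = E/c² = 15.5 u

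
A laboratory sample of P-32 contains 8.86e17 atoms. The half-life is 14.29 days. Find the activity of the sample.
A = λN = 4.298e16 decays/day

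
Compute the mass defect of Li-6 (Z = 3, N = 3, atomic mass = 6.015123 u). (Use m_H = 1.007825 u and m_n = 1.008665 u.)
Δm = Z·m_H + N·m_n − M = 0.03435 u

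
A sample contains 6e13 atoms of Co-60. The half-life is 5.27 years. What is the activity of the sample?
A = λN = 7.892e12 decays/year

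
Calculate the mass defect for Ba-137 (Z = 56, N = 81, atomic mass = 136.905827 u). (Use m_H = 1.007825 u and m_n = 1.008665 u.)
Δm = Z·m_H + N·m_n − M = 1.234 u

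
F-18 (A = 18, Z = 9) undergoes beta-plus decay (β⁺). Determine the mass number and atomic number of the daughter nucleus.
Daughter: A = 18, Z = 8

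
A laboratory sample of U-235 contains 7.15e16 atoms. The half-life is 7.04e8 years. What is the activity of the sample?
A = λN = 7.04e7 decays/year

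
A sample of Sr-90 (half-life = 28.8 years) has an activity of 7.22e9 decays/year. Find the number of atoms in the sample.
N = A/λ = 3e11 atoms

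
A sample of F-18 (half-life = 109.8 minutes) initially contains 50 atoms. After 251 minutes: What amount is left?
N = N₀(1/2)^(t/t½) = 10.25 atoms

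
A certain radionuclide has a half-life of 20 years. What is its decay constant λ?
λ = ln(2)/t½ = 0.03466 year⁻¹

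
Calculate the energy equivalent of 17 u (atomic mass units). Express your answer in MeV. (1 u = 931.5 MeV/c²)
E = mc² = 15840 MeV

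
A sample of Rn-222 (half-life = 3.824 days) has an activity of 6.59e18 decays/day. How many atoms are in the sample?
N = A/λ = 3.636e19 atoms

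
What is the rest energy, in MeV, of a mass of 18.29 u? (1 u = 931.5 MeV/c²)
E = mc² = 17040 MeV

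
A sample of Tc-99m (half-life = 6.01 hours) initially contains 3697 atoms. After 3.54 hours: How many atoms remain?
N = N₀(1/2)^(t/t½) = 2458 atoms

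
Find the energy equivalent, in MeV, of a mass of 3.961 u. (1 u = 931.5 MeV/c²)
E = mc² = 3690 MeV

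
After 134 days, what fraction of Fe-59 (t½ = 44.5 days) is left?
N/N₀ = (1/2)^(t/t½) = 0.124 = 12.4%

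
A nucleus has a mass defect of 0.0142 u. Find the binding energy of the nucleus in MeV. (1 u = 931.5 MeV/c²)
B.E. = Δm × 931.5 = 13.23 MeV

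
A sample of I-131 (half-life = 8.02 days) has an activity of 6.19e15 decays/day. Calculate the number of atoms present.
N = A/λ = 7.162e16 atoms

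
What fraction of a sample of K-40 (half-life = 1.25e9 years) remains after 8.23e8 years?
N/N₀ = (1/2)^(t/t½) = 0.6336 = 63.4%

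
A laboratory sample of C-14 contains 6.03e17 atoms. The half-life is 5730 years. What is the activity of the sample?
A = λN = 7.294e13 decays/year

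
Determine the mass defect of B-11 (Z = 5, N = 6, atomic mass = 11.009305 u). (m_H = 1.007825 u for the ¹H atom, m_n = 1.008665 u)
Δm = Z·m_H + N·m_n − M = 0.08181 u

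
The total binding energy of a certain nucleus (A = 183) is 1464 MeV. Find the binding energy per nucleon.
B.E./A = 1464/183 = 8 MeV/nucleon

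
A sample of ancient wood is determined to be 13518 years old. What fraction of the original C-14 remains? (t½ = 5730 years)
N/N₀ = (1/2)^(t/t½) = 0.1949 = 19.5%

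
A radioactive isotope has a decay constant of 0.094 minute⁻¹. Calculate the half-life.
t½ = ln(2)/λ = 7.374 minutes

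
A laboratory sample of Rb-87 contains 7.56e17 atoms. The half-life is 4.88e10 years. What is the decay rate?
A = λN = 1.074e7 decays/year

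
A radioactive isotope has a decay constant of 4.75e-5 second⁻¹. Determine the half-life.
t½ = ln(2)/λ = 14590 seconds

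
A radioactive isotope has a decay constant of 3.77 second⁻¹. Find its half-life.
t½ = ln(2)/λ = 0.1839 seconds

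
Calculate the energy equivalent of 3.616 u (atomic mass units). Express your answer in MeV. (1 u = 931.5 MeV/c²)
E = mc² = 3368 MeV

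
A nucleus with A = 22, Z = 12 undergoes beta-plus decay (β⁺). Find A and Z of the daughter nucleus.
Daughter: A = 22, Z = 11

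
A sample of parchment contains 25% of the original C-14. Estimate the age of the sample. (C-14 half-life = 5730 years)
Age = t½ × log₂(1/ratio) = 11460 years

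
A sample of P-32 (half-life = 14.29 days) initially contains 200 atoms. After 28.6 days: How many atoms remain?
N = N₀(1/2)^(t/t½) = 49.95 atoms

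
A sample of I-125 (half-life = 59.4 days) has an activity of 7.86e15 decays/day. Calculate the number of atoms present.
N = A/λ = 6.736e17 atoms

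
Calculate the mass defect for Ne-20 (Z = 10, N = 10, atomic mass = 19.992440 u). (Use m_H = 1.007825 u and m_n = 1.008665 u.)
Δm = Z·m_H + N·m_n − M = 0.1725 u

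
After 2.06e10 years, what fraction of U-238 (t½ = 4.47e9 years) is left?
N/N₀ = (1/2)^(t/t½) = 0.04099 = 4.1%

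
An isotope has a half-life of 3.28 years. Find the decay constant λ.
λ = ln(2)/t½ = 0.2113 year⁻¹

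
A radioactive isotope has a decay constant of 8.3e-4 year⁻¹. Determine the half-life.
t½ = ln(2)/λ = 835.1 years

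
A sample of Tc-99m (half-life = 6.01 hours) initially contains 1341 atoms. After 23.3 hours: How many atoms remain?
N = N₀(1/2)^(t/t½) = 91.28 atoms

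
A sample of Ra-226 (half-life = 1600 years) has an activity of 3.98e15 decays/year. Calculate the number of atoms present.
N = A/λ = 9.187e18 atoms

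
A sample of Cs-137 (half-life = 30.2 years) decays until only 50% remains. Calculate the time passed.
t = t½ × log₂(N₀/N) = 30.2 years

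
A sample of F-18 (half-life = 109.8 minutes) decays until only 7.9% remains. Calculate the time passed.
t = t½ × log₂(N₀/N) = 402.1 minutes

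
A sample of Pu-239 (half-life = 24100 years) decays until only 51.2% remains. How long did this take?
t = t½ × log₂(N₀/N) = 23280 years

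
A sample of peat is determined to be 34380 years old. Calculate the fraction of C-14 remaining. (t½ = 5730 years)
N/N₀ = (1/2)^(t/t½) = 0.01562 = 1.56%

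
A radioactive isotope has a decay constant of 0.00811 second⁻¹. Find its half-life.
t½ = ln(2)/λ = 85.47 seconds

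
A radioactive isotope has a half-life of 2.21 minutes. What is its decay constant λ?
λ = ln(2)/t½ = 0.3136 minute⁻¹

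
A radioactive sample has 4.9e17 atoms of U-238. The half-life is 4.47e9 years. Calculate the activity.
A = λN = 7.598e7 decays/year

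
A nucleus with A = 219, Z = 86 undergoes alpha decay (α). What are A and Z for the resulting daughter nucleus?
Daughter: A = 215, Z = 84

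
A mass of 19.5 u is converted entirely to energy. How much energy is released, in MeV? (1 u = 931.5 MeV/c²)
E = mc² = 18160 MeV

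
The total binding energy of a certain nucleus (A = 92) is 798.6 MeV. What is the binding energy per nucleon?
B.E./A = 798.6/92 = 8.68 MeV/nucleon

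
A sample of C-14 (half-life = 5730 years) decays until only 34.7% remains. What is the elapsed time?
t = t½ × log₂(N₀/N) = 8750 years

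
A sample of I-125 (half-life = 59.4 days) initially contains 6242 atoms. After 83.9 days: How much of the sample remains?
N = N₀(1/2)^(t/t½) = 2345 atoms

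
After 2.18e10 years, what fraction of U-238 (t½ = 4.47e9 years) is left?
N/N₀ = (1/2)^(t/t½) = 0.03403 = 3.4%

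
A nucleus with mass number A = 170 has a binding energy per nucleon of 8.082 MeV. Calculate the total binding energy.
B.E. = 8.082 × 170 = 1374 MeV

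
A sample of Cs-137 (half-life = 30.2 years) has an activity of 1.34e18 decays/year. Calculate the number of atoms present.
N = A/λ = 5.838e19 atoms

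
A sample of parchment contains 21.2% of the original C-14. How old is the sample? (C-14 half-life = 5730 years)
Age = t½ × log₂(1/ratio) = 12820 years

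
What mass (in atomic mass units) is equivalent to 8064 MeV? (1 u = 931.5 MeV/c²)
m = E/c² = 8.657 u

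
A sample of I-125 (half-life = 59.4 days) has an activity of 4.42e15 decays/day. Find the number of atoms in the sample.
N = A/λ = 3.788e17 atoms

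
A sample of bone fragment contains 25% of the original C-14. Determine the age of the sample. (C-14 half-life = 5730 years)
Age = t½ × log₂(1/ratio) = 11460 years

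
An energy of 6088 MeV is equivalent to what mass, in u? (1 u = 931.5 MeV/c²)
m = E/c² = 6.536 u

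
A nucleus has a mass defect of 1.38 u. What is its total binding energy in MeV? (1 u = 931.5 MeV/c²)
B.E. = Δm × 931.5 = 1285 MeV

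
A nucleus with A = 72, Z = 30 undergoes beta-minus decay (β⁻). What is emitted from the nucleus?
β⁻: electron (e⁻) + antineutrino (ν̄ₑ)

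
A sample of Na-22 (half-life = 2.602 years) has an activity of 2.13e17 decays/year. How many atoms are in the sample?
N = A/λ = 7.996e17 atoms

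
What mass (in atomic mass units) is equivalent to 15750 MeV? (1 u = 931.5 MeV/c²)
m = E/c² = 16.91 u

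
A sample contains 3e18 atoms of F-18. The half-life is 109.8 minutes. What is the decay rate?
A = λN = 1.894e16 decays/minute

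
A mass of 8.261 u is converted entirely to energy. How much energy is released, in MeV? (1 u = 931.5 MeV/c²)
E = mc² = 7695 MeV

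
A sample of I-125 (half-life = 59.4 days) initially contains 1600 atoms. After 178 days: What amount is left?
N = N₀(1/2)^(t/t½) = 200.5 atoms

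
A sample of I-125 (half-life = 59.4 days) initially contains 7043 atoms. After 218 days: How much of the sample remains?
N = N₀(1/2)^(t/t½) = 553.3 atoms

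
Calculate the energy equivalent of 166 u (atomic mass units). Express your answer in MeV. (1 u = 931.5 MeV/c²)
E = mc² = 1.546e5 MeV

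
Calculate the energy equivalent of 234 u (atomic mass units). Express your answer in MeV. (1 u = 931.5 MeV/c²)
E = mc² = 2.18e5 MeV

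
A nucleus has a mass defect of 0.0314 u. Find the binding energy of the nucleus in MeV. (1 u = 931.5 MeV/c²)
B.E. = Δm × 931.5 = 29.25 MeV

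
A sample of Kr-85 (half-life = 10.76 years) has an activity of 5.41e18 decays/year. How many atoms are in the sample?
N = A/λ = 8.398e19 atoms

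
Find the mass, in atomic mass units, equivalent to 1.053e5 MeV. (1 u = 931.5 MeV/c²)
m = E/c² = 113 u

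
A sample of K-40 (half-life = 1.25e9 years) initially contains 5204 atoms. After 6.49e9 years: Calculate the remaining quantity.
N = N₀(1/2)^(t/t½) = 142.4 atoms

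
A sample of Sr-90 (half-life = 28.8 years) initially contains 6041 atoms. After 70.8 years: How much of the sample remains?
N = N₀(1/2)^(t/t½) = 1099 atoms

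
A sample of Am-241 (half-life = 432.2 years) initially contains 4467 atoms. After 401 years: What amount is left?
N = N₀(1/2)^(t/t½) = 2348 atoms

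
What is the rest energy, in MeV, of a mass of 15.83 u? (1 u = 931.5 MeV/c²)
E = mc² = 14750 MeV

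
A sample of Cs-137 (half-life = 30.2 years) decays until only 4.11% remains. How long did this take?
t = t½ × log₂(N₀/N) = 139.1 years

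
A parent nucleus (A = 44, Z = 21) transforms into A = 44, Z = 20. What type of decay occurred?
ΔA = 0, ΔZ = -1 ⇒ beta-plus decay (β⁺) or electron capture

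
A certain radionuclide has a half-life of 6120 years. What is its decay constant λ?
λ = ln(2)/t½ = 1.133e-4 year⁻¹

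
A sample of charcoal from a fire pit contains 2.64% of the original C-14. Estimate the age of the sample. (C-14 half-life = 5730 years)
Age = t½ × log₂(1/ratio) = 30040 years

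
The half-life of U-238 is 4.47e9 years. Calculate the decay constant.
λ = ln(2)/t½ = 1.551e-10 year⁻¹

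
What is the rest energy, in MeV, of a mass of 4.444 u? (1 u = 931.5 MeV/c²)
E = mc² = 4140 MeV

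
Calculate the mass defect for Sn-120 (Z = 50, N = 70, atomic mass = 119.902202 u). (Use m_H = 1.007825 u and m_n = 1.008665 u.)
Δm = Z·m_H + N·m_n − M = 1.096 u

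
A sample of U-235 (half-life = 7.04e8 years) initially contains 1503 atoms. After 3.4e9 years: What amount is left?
N = N₀(1/2)^(t/t½) = 52.86 atoms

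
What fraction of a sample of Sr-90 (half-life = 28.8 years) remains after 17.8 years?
N/N₀ = (1/2)^(t/t½) = 0.6515 = 65.2%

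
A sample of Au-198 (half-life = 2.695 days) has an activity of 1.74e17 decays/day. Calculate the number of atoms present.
N = A/λ = 6.765e17 atoms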